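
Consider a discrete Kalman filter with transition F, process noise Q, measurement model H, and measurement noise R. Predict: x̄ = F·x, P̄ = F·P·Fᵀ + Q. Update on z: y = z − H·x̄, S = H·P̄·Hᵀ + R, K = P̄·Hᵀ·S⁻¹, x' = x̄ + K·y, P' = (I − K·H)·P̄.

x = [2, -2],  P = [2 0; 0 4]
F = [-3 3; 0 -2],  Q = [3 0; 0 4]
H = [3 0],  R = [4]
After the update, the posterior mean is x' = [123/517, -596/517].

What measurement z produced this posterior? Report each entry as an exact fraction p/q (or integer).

z = [1]

x̄ = F·x = [-12, 4]
P̄ = F·P·Fᵀ + Q = [57 -24; -24 20]
S = H·P̄·Hᵀ + R = [517]
K = P̄·Hᵀ·S⁻¹ = [171/517; -72/517]
x' − x̄ = [6327/517, -2664/517] = K·y
y = (KᵀK)⁻¹·Kᵀ·(x' − x̄) = [37]
z = y + H·x̄ = [37] + [-36] = [1]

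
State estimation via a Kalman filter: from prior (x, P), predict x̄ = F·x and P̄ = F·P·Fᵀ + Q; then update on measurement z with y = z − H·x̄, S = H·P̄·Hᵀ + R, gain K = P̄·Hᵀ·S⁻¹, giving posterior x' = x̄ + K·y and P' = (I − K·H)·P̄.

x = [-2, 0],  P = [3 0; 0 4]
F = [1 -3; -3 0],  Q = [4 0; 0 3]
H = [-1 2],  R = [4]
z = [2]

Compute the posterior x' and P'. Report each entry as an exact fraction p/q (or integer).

x' = [326/203, 390/203]
P' = [5008/203 2382/203; 2382/203 1329/203]

x̄ = F·x = [-2, 6]
P̄ = F·P·Fᵀ + Q = [43 -9; -9 30]
y = z − H·x̄ = [-12]
S = H·P̄·Hᵀ + R = [203]
K = P̄·Hᵀ·S⁻¹ = [-61/203; 69/203]
x' = x̄ + K·y = [326/203, 390/203]
P' = (I − K·H)·P̄ = [5008/203 2382/203; 2382/203 1329/203]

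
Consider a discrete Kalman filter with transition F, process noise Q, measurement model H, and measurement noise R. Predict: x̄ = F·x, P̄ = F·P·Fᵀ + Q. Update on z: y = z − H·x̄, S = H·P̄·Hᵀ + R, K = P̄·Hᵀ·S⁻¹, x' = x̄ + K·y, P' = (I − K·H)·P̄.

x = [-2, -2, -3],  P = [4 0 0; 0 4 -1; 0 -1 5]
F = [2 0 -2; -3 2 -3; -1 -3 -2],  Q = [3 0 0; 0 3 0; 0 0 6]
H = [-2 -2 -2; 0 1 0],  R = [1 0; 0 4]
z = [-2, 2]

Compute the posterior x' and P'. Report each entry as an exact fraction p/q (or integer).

x̄ = F·x = [2, 11, 14]
P̄ = F·P·Fᵀ + Q = [39 10 6; 10 112 13; 6 13 54]
y = z − H·x̄ = [52, -9]
S = H·P̄·Hᵀ + R = [1053 -270; -270 116]
K = P̄·Hᵀ·S⁻¹ = [-2515/12312 -355/912; -5/228 139/152; -6713/24624 -953/1824]
x' = x̄ + K·y = [-126047/24624, 743/456, 222899/49248]
P' = (I − K·H)·P̄ = [251443/12312 -355/228 -462031/24624; -355/228 139/38 -953/456; -462031/24624 -953/456 1033699/49248]

x' = [-126047/24624, 743/456, 222899/49248]
P' = [251443/12312 -355/228 -462031/24624; -355/228 139/38 -953/456; -462031/24624 -953/456 1033699/49248]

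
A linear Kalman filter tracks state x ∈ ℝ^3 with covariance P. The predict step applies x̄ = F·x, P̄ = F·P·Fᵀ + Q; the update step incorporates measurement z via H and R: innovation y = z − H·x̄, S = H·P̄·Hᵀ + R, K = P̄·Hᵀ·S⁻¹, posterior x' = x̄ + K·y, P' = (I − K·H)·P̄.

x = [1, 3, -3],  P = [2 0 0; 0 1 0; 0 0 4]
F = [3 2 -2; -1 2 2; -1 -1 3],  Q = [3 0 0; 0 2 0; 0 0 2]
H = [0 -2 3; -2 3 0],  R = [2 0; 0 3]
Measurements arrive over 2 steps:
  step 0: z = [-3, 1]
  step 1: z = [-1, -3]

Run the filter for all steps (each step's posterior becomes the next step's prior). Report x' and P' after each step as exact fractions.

step 0: x' = [40741/10051, 214019/70357, 63097/70357], P' = [78699/10051 50634/10051 32820/10051; 50634/10051 251016/70357 163104/70357; 32820/10051 163104/70357 121278/70357]
step 1: x' = [-54782443/375554731, -429164867/375554731, -442404683/375554731], P' = [4587581151/375554731 2928606186/375554731 1823482182/375554731; 2928606186/375554731 1988034844/375554731 1240711314/375554731; 1823482182/375554731 1240711314/375554731 852317366/375554731]

step 0: x̄ = F·x = [15, -1, -13]
step 0: P̄ = F·P·Fᵀ + Q = [41 -18 -32; -18 24 24; -32 24 41]
step 0: y = z − H·x̄ = [34, 34]
step 0: S = H·P̄·Hᵀ + R = [179 192; 192 599]
step 0: K = P̄·Hᵀ·S⁻¹ = [-1404/10051 -1832/10051; -6360/70357 14724/70357; 18813/70357 9944/70357]
step 0: x' = x̄ + K·y = [40741/10051, 214019/70357, 63097/70357]
step 0: P' = (I − K·H)·P̄ = [78699/10051 50634/10051 32820/10051; 50634/10051 251016/70357 163104/70357; 32820/10051 163104/70357 121278/70357]
step 1: x̄ = F·x = [1157405/70357, 38435/10051, -309915/70357]
step 1: P̄ = F·P·Fᵀ + Q = [6849828/70357 303135/10051 -822597/70357; 303135/10051 164129/10051 -10599/10051; -822597/70357 -10599/10051 385937/70357]
step 1: y = z − H·x̄ = [1397478/70357, 1296604/70357]
step 1: S = H·P̄·Hᵀ + R = [9100075/70357 5862207/70357; 5862207/70357 12487170/70357]
step 1: K = P̄·Hᵀ·S⁻¹ = [-193382913/375554731 -129781248/375554731; -126967873/375554731 35630720/375554731; 37764735/375554731 25056526/375554731]
step 1: x' = x̄ + K·y = [-54782443/375554731, -429164867/375554731, -442404683/375554731]
step 1: P' = (I − K·H)·P̄ = [4587581151/375554731 2928606186/375554731 1823482182/375554731; 2928606186/375554731 1988034844/375554731 1240711314/375554731; 1823482182/375554731 1240711314/375554731 852317366/375554731]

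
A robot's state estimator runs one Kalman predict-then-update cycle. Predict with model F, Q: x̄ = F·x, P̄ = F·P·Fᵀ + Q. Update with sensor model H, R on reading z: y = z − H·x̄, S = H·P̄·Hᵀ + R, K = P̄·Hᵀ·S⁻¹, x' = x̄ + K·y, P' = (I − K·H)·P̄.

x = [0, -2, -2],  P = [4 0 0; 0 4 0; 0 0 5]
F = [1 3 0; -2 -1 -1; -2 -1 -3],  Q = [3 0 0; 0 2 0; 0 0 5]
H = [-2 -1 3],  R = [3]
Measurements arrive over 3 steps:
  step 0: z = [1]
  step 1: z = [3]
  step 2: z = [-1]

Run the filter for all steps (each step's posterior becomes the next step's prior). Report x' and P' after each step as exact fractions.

step 0: x̄ = F·x = [-6, 4, 8]
step 0: P̄ = F·P·Fᵀ + Q = [43 -20 -20; -20 27 35; -20 35 70]
step 0: y = z − H·x̄ = [-31]
step 0: S = H·P̄·Hᵀ + R = [782]
step 0: K = P̄·Hᵀ·S⁻¹ = [-63/391; 59/391; 215/782]
step 0: x' = x̄ + K·y = [-393/391, -265/391, -409/782]
step 0: P' = (I − K·H)·P̄ = [8875/391 -386/391 5725/391; -386/391 3595/391 1000/391; 5725/391 1000/391 8515/782]
step 1: x̄ = F·x = [-1188/391, 2511/782, 3329/782]
step 1: P̄ = F·P·Fᵀ + Q = [40087/391 -34558/391 -52008/391; -34558/391 134981/782 200247/782; -52008/391 200247/782 305047/782]
step 1: y = z − H·x̄ = [-4941/391]
step 1: S = H·P̄·Hᵀ + R = [1486846/391]
step 1: K = P̄·Hᵀ·S⁻¹ = [-100820/743423; 150998/743423; 461463/1486846]
step 1: x' = x̄ + K·y = [-984744/743423, 957987/1486846, 249062/743423]
step 1: P' = (I − K·H)·P̄ = [24225711/743423 12163746/743423 20104236/743423; 12163746/743423 23392317/1486846 24317763/1486846; 20104236/743423 24317763/1486846 17686516/743423]
step 2: x̄ = F·x = [904473/1486846, 2482865/1486846, 1486617/1486846]
step 2: P̄ = F·P·Fᵀ + Q = [409407765/1486846 -225267000/743423 -338428761/743423; -225267000/743423 562324111/1486846 839565897/1486846; -338428761/743423 839565897/1486846 1268707733/1486846]
step 2: y = z − H·x̄ = [-827443/743423]
step 2: S = H·P̄·Hᵀ + R = [7452772094/743423]
step 2: K = P̄·Hᵀ·S⁻¹ = [-599713524/3726386047; 714360395/3726386047; 2160136173/7452772094]
step 2: x' = x̄ + K·y = [5868628065/7452772094, 10855096595/7452772094, 2523677160/3726386047]
step 2: P' = (I − K·H)·P̄ = [117007598037/7452772094 23393645520/3726386047 46200700995/3726386047; 23393645520/3726386047 72897428979/7452772094 56919391143/7452772094; 46200700995/3726386047 56919391143/7452772094 41367100607/3726386047]

step 0: x' = [-393/391, -265/391, -409/782], P' = [8875/391 -386/391 5725/391; -386/391 3595/391 1000/391; 5725/391 1000/391 8515/782]
step 1: x' = [-984744/743423, 957987/1486846, 249062/743423], P' = [24225711/743423 12163746/743423 20104236/743423; 12163746/743423 23392317/1486846 24317763/1486846; 20104236/743423 24317763/1486846 17686516/743423]
step 2: x' = [5868628065/7452772094, 10855096595/7452772094, 2523677160/3726386047], P' = [117007598037/7452772094 23393645520/3726386047 46200700995/3726386047; 23393645520/3726386047 72897428979/7452772094 56919391143/7452772094; 46200700995/3726386047 56919391143/7452772094 41367100607/3726386047]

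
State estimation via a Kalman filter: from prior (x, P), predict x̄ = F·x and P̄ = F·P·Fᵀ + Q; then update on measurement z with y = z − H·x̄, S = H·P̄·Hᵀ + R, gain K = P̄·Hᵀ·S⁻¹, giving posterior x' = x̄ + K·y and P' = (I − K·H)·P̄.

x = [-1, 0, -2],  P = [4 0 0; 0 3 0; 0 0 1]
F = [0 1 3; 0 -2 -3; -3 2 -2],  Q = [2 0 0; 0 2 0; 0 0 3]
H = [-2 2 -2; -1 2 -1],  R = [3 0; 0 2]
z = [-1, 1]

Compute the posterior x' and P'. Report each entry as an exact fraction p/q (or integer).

x̄ = F·x = [-6, 6, 7]
P̄ = F·P·Fᵀ + Q = [14 -15 0; -15 23 -6; 0 -6 55]
y = z − H·x̄ = [-11, -10]
S = H·P̄·Hᵀ + R = [539 356; 356 247]
K = P̄·Hᵀ·S⁻¹ = [1338/6397 -3068/6397; -2116/6397 4785/6397; -6282/6397 7319/6397]
x' = x̄ + K·y = [-22420/6397, 13808/6397, 40691/6397]
P' = (I − K·H)·P̄ = [32170/6397 -8143/6397 -42320/6397; -8143/6397 12744/6397 24061/6397; -42320/6397 24061/6397 75804/6397]

x' = [-22420/6397, 13808/6397, 40691/6397]
P' = [32170/6397 -8143/6397 -42320/6397; -8143/6397 12744/6397 24061/6397; -42320/6397 24061/6397 75804/6397]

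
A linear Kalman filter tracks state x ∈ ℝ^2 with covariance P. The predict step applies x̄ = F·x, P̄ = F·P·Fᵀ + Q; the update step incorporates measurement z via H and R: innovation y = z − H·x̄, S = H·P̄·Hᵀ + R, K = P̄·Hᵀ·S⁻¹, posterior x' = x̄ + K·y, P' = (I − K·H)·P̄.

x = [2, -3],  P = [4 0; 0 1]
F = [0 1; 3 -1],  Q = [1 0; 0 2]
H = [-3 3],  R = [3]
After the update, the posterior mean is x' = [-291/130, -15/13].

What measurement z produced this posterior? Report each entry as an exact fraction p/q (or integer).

x̄ = F·x = [-3, 9]
P̄ = F·P·Fᵀ + Q = [2 -1; -1 39]
S = H·P̄·Hᵀ + R = [390]
K = P̄·Hᵀ·S⁻¹ = [-3/130; 4/13]
x' − x̄ = [99/130, -132/13] = K·y
y = (KᵀK)⁻¹·Kᵀ·(x' − x̄) = [-33]
z = y + H·x̄ = [-33] + [36] = [3]

z = [3]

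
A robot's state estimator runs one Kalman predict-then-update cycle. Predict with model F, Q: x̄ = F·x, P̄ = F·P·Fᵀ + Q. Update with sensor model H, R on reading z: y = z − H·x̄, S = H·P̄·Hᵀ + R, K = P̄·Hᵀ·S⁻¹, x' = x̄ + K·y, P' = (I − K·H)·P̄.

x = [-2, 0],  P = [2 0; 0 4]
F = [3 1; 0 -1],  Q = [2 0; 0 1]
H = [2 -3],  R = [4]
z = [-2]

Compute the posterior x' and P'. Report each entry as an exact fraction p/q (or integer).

x̄ = F·x = [-6, 0]
P̄ = F·P·Fᵀ + Q = [24 -4; -4 5]
y = z − H·x̄ = [10]
S = H·P̄·Hᵀ + R = [193]
K = P̄·Hᵀ·S⁻¹ = [60/193; -23/193]
x' = x̄ + K·y = [-558/193, -230/193]
P' = (I − K·H)·P̄ = [1032/193 608/193; 608/193 436/193]

x' = [-558/193, -230/193]
P' = [1032/193 608/193; 608/193 436/193]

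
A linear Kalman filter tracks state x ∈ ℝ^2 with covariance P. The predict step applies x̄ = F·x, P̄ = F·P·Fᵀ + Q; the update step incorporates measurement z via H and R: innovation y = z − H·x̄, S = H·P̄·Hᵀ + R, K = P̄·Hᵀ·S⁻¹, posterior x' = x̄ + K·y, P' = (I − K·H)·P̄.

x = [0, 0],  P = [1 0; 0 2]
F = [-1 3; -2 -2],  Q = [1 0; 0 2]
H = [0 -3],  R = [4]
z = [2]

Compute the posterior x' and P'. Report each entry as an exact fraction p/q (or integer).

x̄ = F·x = [0, 0]
P̄ = F·P·Fᵀ + Q = [20 -10; -10 14]
y = z − H·x̄ = [2]
S = H·P̄·Hᵀ + R = [130]
K = P̄·Hᵀ·S⁻¹ = [3/13; -21/65]
x' = x̄ + K·y = [6/13, -42/65]
P' = (I − K·H)·P̄ = [170/13 -4/13; -4/13 28/65]

x' = [6/13, -42/65]
P' = [170/13 -4/13; -4/13 28/65]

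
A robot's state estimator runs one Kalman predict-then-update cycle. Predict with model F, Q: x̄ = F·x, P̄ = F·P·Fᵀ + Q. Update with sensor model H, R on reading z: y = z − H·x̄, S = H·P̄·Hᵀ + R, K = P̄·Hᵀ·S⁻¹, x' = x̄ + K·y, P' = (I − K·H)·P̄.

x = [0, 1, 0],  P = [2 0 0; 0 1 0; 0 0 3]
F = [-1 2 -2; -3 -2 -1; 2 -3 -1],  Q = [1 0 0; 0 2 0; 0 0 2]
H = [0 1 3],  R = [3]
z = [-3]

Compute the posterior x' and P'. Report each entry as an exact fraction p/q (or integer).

x̄ = F·x = [2, -2, -3]
P̄ = F·P·Fᵀ + Q = [19 8 -4; 8 27 -3; -4 -3 22]
y = z − H·x̄ = [8]
S = H·P̄·Hᵀ + R = [210]
K = P̄·Hᵀ·S⁻¹ = [-2/105; 3/35; 3/10]
x' = x̄ + K·y = [194/105, -46/35, -3/5]
P' = (I − K·H)·P̄ = [1987/105 292/35 -14/5; 292/35 891/35 -42/5; -14/5 -42/5 31/10]

x' = [194/105, -46/35, -3/5]
P' = [1987/105 292/35 -14/5; 292/35 891/35 -42/5; -14/5 -42/5 31/10]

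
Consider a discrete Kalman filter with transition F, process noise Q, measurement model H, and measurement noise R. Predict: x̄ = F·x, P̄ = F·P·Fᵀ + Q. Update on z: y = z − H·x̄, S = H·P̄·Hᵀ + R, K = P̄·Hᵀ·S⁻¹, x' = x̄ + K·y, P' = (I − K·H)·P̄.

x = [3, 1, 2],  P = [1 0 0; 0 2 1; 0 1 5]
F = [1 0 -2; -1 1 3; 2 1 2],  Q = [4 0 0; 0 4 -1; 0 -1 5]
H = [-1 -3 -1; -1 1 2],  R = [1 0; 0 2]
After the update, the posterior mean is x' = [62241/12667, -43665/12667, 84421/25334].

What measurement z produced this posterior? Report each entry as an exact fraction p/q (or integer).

x̄ = F·x = [-1, 4, 11]
P̄ = F·P·Fᵀ + Q = [25 -33 -20; -33 58 34; -20 34 35]
S = H·P̄·Hᵀ + R = [549 -503; -503 507]
K = P̄·Hᵀ·S⁻¹ = [-818/12667 -3260/12667; -4374/12667 -367/12667; 3053/25334 9225/25334]
x' − x̄ = [74908/12667, -94333/12667, -194253/25334] = K·y
y = (KᵀK)⁻¹·Kᵀ·(x' − x̄) = [24, -29]
z = y + H·x̄ = [24, -29] + [-22, 27] = [2, -2]

z = [2, -2]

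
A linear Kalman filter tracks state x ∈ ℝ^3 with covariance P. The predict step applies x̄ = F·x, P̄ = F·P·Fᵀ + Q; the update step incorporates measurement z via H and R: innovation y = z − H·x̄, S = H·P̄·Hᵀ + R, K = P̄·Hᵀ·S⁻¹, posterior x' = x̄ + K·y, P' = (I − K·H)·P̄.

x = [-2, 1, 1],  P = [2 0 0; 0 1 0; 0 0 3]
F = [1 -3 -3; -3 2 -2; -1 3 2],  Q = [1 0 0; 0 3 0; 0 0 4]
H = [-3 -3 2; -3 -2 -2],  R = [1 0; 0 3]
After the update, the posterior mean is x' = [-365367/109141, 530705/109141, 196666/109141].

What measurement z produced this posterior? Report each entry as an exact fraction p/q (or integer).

z = [-1, -3]

x̄ = F·x = [-8, 6, 7]
P̄ = F·P·Fᵀ + Q = [39 6 -29; 6 37 0; -29 0 27]
S = H·P̄·Hᵀ + R = [1249 555; 555 334]
K = P̄·Hᵀ·S⁻¹ = [-25057/109141 18436/109141; 7974/109141 -43313/109141; 28779/109141 -37038/109141]
x' − x̄ = [507761/109141, -124141/109141, -567321/109141] = K·y
y = (KᵀK)⁻¹·Kᵀ·(x' − x̄) = [-21, -1]
z = y + H·x̄ = [-21, -1] + [20, -2] = [-1, -3]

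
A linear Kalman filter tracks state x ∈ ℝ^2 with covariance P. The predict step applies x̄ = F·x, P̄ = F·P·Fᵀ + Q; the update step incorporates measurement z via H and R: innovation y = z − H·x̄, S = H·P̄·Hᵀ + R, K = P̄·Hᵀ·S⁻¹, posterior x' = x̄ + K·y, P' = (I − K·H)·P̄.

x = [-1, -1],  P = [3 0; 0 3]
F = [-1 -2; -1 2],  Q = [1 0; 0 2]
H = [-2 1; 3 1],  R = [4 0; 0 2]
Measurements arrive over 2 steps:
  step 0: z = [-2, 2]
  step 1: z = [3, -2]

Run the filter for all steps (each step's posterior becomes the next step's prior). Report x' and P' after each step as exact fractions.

step 0: x' = [4484/5445, -398/1089], P' = [1274/5445 -320/1089; -320/1089 1708/1089]
step 1: x' = [-33662/35847, 7622/15363], P' = [30202/131439 -16012/56331; -16012/56331 227584/168993]

step 0: x̄ = F·x = [3, -1]
step 0: P̄ = F·P·Fᵀ + Q = [16 -9; -9 17]
step 0: y = z − H·x̄ = [5, -6]
step 0: S = H·P̄·Hᵀ + R = [121 -88; -88 109]
step 0: K = P̄·Hᵀ·S⁻¹ = [-1037/5445 101/495; 587/1089 34/99]
step 0: x' = x̄ + K·y = [4484/5445, -398/1089]
step 0: P' = (I − K·H)·P̄ = [1274/5445 -320/1089; -320/1089 1708/1089]
step 1: x̄ = F·x = [-56/605, -8464/5445]
step 1: P̄ = F·P·Fᵀ + Q = [3831/605 -3654/605; -3654/605 52724/5445]
step 1: y = z − H·x̄ = [23791/5445, -914/5445]
step 1: S = H·P̄·Hᵀ + R = [343964/5445 -187036/5445; -187036/5445 176609/5445]
step 1: K = P̄·Hᵀ·S⁻¹ = [-73324/394317 79867/394317; 80914/168993 41738/168993]
step 1: x' = x̄ + K·y = [-33662/35847, 7622/15363]
step 1: P' = (I − K·H)·P̄ = [30202/131439 -16012/56331; -16012/56331 227584/168993]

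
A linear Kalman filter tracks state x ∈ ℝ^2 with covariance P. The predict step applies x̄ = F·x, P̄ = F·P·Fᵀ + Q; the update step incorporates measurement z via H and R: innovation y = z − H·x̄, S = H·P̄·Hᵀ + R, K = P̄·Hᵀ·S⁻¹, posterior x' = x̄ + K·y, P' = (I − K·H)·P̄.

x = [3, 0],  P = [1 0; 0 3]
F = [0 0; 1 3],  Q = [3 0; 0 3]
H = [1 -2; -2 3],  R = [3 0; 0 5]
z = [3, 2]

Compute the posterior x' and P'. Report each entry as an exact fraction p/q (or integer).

x̄ = F·x = [0, 3]
P̄ = F·P·Fᵀ + Q = [3 0; 0 31]
y = z − H·x̄ = [9, -7]
S = H·P̄·Hᵀ + R = [130 -192; -192 296]
K = P̄·Hᵀ·S⁻¹ = [-33/202 -51/404; -31/101 93/808]
x' = x̄ + K·y = [-237/404, -459/808]
P' = (I − K·H)·P̄ = [276/101 651/404; 651/404 1023/808]

x' = [-237/404, -459/808]
P' = [276/101 651/404; 651/404 1023/808]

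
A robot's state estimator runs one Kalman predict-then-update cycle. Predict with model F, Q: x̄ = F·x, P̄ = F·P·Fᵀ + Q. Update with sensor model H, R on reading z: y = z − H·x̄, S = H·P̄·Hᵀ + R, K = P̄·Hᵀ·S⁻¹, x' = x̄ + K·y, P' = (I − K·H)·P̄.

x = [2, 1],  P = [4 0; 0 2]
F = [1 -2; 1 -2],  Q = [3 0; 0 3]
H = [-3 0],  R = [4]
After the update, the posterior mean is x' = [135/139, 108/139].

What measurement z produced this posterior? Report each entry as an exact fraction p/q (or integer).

z = [-3]

x̄ = F·x = [0, 0]
P̄ = F·P·Fᵀ + Q = [15 12; 12 15]
S = H·P̄·Hᵀ + R = [139]
K = P̄·Hᵀ·S⁻¹ = [-45/139; -36/139]
x' − x̄ = [135/139, 108/139] = K·y
y = (KᵀK)⁻¹·Kᵀ·(x' − x̄) = [-3]
z = y + H·x̄ = [-3] + [0] = [-3]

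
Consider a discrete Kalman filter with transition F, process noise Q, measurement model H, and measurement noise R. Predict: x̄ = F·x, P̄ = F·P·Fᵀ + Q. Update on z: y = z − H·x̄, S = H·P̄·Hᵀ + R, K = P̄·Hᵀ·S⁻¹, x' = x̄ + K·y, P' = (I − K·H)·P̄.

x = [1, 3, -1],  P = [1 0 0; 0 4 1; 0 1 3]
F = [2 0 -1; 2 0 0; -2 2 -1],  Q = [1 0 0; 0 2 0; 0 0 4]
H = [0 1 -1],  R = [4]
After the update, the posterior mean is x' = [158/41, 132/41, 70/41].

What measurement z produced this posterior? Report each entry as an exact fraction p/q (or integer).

z = [2]

x̄ = F·x = [3, 2, 5]
P̄ = F·P·Fᵀ + Q = [8 4 -3; 4 6 -4; -3 -4 23]
S = H·P̄·Hᵀ + R = [41]
K = P̄·Hᵀ·S⁻¹ = [7/41; 10/41; -27/41]
x' − x̄ = [35/41, 50/41, -135/41] = K·y
y = (KᵀK)⁻¹·Kᵀ·(x' − x̄) = [5]
z = y + H·x̄ = [5] + [-3] = [2]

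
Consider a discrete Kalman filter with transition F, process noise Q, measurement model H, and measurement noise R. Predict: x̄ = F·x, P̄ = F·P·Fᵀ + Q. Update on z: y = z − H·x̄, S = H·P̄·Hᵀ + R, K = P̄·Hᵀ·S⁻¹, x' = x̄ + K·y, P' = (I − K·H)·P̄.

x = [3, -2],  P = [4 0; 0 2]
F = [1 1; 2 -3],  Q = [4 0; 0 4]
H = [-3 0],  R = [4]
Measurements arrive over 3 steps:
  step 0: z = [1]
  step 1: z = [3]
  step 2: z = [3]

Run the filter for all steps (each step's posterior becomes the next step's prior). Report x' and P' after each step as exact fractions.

step 0: x' = [-13/47, 552/47], P' = [20/47 4/47; 4/47 1768/47]
step 1: x' = [-3925/4511, -13652/4511], P' = [1984/4511 -5268/4511; -5268/4511 219784/4511]
step 2: x' = [-266724/260191, -208897/260191], P' = [114638/260191 -325058/260191; -325058/260191 13832454/260191]

step 0: x̄ = F·x = [1, 12]
step 0: P̄ = F·P·Fᵀ + Q = [10 2; 2 38]
step 0: y = z − H·x̄ = [4]
step 0: S = H·P̄·Hᵀ + R = [94]
step 0: K = P̄·Hᵀ·S⁻¹ = [-15/47; -3/47]
step 0: x' = x̄ + K·y = [-13/47, 552/47]
step 0: P' = (I − K·H)·P̄ = [20/47 4/47; 4/47 1768/47]
step 1: x̄ = F·x = [539/47, -1682/47]
step 1: P̄ = F·P·Fᵀ + Q = [1984/47 -5268/47; -5268/47 16132/47]
step 1: y = z − H·x̄ = [1758/47]
step 1: S = H·P̄·Hᵀ + R = [18044/47]
step 1: K = P̄·Hᵀ·S⁻¹ = [-1488/4511; 3951/4511]
step 1: x' = x̄ + K·y = [-3925/4511, -13652/4511]
step 1: P' = (I − K·H)·P̄ = [1984/4511 -5268/4511; -5268/4511 219784/4511]
step 2: x̄ = F·x = [-17577/4511, 33106/4511]
step 2: P̄ = F·P·Fᵀ + Q = [229276/4511 -650116/4511; -650116/4511 2067252/4511]
step 2: y = z − H·x̄ = [-39198/4511]
step 2: S = H·P̄·Hᵀ + R = [2081528/4511]
step 2: K = P̄·Hᵀ·S⁻¹ = [-171957/520382; 487587/520382]
step 2: x' = x̄ + K·y = [-266724/260191, -208897/260191]
step 2: P' = (I − K·H)·P̄ = [114638/260191 -325058/260191; -325058/260191 13832454/260191]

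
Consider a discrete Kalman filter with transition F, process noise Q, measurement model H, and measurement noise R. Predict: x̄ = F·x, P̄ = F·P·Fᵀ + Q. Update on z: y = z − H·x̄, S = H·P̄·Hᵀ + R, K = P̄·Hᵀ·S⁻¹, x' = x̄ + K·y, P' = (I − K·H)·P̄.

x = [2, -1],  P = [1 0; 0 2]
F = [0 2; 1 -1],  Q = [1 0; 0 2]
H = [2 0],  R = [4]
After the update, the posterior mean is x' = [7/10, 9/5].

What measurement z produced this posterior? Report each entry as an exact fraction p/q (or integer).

z = [2]

x̄ = F·x = [-2, 3]
P̄ = F·P·Fᵀ + Q = [9 -4; -4 5]
S = H·P̄·Hᵀ + R = [40]
K = P̄·Hᵀ·S⁻¹ = [9/20; -1/5]
x' − x̄ = [27/10, -6/5] = K·y
y = (KᵀK)⁻¹·Kᵀ·(x' − x̄) = [6]
z = y + H·x̄ = [6] + [-4] = [2]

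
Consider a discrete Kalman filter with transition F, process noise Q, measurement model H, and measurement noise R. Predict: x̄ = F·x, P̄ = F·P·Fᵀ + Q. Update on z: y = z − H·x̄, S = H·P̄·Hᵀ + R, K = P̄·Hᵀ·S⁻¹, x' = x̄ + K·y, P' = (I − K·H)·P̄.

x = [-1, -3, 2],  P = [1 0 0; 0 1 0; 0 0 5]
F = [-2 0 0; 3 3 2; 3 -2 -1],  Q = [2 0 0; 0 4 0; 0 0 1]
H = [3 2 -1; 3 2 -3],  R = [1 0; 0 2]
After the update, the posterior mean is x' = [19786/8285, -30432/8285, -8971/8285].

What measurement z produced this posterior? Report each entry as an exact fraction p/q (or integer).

x̄ = F·x = [2, -8, 1]
P̄ = F·P·Fᵀ + Q = [6 -6 -6; -6 42 -7; -6 -7 19]
S = H·P̄·Hᵀ + R = [234 335; 335 515]
K = P̄·Hᵀ·S⁻¹ = [-372/1657 1596/8285; 1690/1657 -4097/8285; 710/1657 -3741/8285]
x' − x̄ = [3216/8285, 35848/8285, -17256/8285] = K·y
y = (KᵀK)⁻¹·Kᵀ·(x' − x̄) = [12, 16]
z = y + H·x̄ = [12, 16] + [-11, -13] = [1, 3]

z = [1, 3]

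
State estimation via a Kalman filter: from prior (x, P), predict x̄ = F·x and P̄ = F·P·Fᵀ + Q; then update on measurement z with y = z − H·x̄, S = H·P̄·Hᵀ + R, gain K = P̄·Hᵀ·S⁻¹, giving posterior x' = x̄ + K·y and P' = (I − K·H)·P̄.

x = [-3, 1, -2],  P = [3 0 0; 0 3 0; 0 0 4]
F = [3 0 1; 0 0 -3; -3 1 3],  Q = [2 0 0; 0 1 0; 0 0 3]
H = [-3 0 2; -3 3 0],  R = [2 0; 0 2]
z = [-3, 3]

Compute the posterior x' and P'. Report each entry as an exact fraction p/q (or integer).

x̄ = F·x = [-11, 6, 4]
P̄ = F·P·Fᵀ + Q = [33 -12 -15; -12 37 -36; -15 -36 69]
y = z − H·x̄ = [-44, -48]
S = H·P̄·Hᵀ + R = [755 279; 279 848]
K = P̄·Hᵀ·S⁻¹ = [-71727/562399 -65934/562399; -71541/562399 121029/562399; 172761/562399 -98622/562399]
x' = x̄ + K·y = [134431/562399, 712806/562399, -618032/562399]
P' = (I − K·H)·P̄ = [405294/562399 361338/562399 536214/562399; 361338/562399 442024/562399 470466/562399; 536214/562399 470466/562399 977082/562399]

x' = [134431/562399, 712806/562399, -618032/562399]
P' = [405294/562399 361338/562399 536214/562399; 361338/562399 442024/562399 470466/562399; 536214/562399 470466/562399 977082/562399]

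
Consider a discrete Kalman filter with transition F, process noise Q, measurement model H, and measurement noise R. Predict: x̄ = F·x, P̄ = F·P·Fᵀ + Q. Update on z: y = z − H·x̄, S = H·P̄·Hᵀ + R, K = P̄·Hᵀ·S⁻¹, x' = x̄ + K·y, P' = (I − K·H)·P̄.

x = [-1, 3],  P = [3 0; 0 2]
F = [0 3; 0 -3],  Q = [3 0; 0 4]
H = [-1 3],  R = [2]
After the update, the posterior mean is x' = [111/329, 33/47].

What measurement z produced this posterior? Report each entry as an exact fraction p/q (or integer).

z = [2]

x̄ = F·x = [9, -9]
P̄ = F·P·Fᵀ + Q = [21 -18; -18 22]
S = H·P̄·Hᵀ + R = [329]
K = P̄·Hᵀ·S⁻¹ = [-75/329; 12/47]
x' − x̄ = [-2850/329, 456/47] = K·y
y = (KᵀK)⁻¹·Kᵀ·(x' − x̄) = [38]
z = y + H·x̄ = [38] + [-36] = [2]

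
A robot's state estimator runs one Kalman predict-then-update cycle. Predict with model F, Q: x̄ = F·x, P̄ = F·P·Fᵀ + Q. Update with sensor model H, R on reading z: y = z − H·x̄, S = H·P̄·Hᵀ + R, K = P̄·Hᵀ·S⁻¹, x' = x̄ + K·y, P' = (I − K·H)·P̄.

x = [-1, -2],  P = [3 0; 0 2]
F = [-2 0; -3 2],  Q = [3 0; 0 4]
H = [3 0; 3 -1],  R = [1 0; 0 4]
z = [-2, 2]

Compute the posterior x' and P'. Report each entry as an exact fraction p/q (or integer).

x' = [-1921/2959, -11809/2959]
P' = [321/2959 855/2959; 855/2959 11901/2959]

x̄ = F·x = [2, -1]
P̄ = F·P·Fᵀ + Q = [15 18; 18 39]
y = z − H·x̄ = [-8, -5]
S = H·P̄·Hᵀ + R = [136 81; 81 70]
K = P̄·Hᵀ·S⁻¹ = [963/2959 27/2959; 2565/2959 -2334/2959]
x' = x̄ + K·y = [-1921/2959, -11809/2959]
P' = (I − K·H)·P̄ = [321/2959 855/2959; 855/2959 11901/2959]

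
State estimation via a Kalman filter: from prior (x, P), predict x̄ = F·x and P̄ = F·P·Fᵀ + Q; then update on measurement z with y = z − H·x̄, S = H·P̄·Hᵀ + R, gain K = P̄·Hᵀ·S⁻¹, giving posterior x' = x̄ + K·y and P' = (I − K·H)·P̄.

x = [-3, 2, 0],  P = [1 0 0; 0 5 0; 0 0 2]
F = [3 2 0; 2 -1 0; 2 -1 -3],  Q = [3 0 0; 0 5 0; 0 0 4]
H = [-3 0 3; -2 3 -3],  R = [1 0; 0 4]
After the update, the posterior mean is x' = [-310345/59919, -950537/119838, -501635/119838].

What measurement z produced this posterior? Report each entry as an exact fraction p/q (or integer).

z = [3, -1]

x̄ = F·x = [-5, -8, -8]
P̄ = F·P·Fᵀ + Q = [32 -4 -4; -4 14 9; -4 9 31]
S = H·P̄·Hᵀ + R = [640 18; 18 375]
K = P̄·Hᵀ·S⁻¹ = [-3279/19973 -9754/59919; 4737/79892 7009/119838; 13473/79892 -19505/119838]
x' − x̄ = [-10750/59919, 8167/119838, 457069/119838] = K·y
y = (KᵀK)⁻¹·Kᵀ·(x' − x̄) = [12, -11]
z = y + H·x̄ = [12, -11] + [-9, 10] = [3, -1]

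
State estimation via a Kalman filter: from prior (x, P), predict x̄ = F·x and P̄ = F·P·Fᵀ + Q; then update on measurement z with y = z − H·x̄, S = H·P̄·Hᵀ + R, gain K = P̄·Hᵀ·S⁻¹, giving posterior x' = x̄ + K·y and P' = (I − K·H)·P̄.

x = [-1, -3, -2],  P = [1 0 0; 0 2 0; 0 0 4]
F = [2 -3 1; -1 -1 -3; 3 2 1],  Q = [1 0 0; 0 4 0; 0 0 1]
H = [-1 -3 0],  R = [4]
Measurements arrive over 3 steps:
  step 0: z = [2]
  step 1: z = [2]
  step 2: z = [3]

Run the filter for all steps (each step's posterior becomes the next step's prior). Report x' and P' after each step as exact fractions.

step 0: x̄ = F·x = [5, 10, -11]
step 0: P̄ = F·P·Fᵀ + Q = [27 -8 -2; -8 43 -19; -2 -19 22]
step 0: y = z − H·x̄ = [37]
step 0: S = H·P̄·Hᵀ + R = [370]
step 0: K = P̄·Hᵀ·S⁻¹ = [-3/370; -121/370; 59/370]
step 0: x' = x̄ + K·y = [47/10, -21/10, -51/10]
step 0: P' = (I − K·H)·P̄ = [9981/370 -3323/370 -563/370; -3323/370 1269/370 109/370; -563/370 109/370 4659/370]
step 1: x̄ = F·x = [53/5, 127/10, 24/5]
step 1: P̄ = F·P·Fᵀ + Q = [46672/185 -14321/185 35311/185; -14321/185 45291/370 -12488/185; 35311/185 -12488/185 28558/185]
step 1: y = z − H·x̄ = [507/10]
step 1: S = H·P̄·Hᵀ + R = [330591/370]
step 1: K = P̄·Hᵀ·S⁻¹ = [-7418/330591; -107231/330591; 4306/330591]
step 1: x' = x̄ + K·y = [1042724/110197, -412702/110197, 601717/110197]
step 1: P' = (I − K·H)·P̄ = [83253134/330591 -27741154/330591 63186323/330591; -27741154/330591 9390026/330591 -21067849/330591; 63186323/330591 -21067849/330591 50982416/330591]
step 2: x̄ = F·x = [3925271/110197, -2435173/110197, 2904485/110197]
step 2: P̄ = F·P·Fᵀ + Q = [393627337/110197 -309957215/110197 323288766/110197; -309957215/110197 750035804/330591 -255723073/110197; 323288766/110197 -255723073/110197 266701337/110197]
step 2: y = z − H·x̄ = [-3049657/110197]
step 2: S = H·P̄·Hᵀ + R = [784432247/110197]
step 2: K = P̄·Hᵀ·S⁻¹ = [536244308/784432247; -440078589/784432247; 443880453/784432247]
step 2: x' = x̄ + K·y = [13101517673/784432247, -5155671014/784432247, 8391231742/784432247]
step 2: P' = (I − K·H)·P̄ = [192528095875/784432247 -64891024369/784432247 141290296374/784432247; -64891024369/784432247 66651338725/2353296741 -47688606062/784432247; 141290296374/784432247 -47688606062/784432247 110522722990/784432247]

step 0: x' = [47/10, -21/10, -51/10], P' = [9981/370 -3323/370 -563/370; -3323/370 1269/370 109/370; -563/370 109/370 4659/370]
step 1: x' = [1042724/110197, -412702/110197, 601717/110197], P' = [83253134/330591 -27741154/330591 63186323/330591; -27741154/330591 9390026/330591 -21067849/330591; 63186323/330591 -21067849/330591 50982416/330591]
step 2: x' = [13101517673/784432247, -5155671014/784432247, 8391231742/784432247], P' = [192528095875/784432247 -64891024369/784432247 141290296374/784432247; -64891024369/784432247 66651338725/2353296741 -47688606062/784432247; 141290296374/784432247 -47688606062/784432247 110522722990/784432247]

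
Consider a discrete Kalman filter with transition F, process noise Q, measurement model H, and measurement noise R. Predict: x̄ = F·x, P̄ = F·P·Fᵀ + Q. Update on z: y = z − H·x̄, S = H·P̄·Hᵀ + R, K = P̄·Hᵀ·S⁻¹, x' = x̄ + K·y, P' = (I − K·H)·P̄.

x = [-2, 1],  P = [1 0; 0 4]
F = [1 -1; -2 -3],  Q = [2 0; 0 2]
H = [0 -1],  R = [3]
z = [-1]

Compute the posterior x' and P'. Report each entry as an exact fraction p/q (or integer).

x̄ = F·x = [-3, 1]
P̄ = F·P·Fᵀ + Q = [7 10; 10 42]
y = z − H·x̄ = [0]
S = H·P̄·Hᵀ + R = [45]
K = P̄·Hᵀ·S⁻¹ = [-2/9; -14/15]
x' = x̄ + K·y = [-3, 1]
P' = (I − K·H)·P̄ = [43/9 2/3; 2/3 14/5]

x' = [-3, 1]
P' = [43/9 2/3; 2/3 14/5]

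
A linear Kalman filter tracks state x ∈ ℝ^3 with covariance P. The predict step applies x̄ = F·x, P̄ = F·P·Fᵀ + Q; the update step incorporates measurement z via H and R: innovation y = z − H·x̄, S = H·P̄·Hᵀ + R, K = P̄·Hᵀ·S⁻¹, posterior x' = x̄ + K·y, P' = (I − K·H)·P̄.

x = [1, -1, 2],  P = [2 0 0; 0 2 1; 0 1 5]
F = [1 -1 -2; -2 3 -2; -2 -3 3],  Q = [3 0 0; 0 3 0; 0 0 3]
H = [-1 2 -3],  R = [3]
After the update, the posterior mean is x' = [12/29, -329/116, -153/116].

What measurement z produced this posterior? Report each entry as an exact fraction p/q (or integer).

x̄ = F·x = [-2, -9, 7]
P̄ = F·P·Fᵀ + Q = [31 6 -25; 6 37 -25; -25 -25 56]
S = H·P̄·Hᵀ + R = [812]
K = P̄·Hᵀ·S⁻¹ = [2/29; 143/812; -193/812]
x' − x̄ = [70/29, 715/116, -965/116] = K·y
y = (KᵀK)⁻¹·Kᵀ·(x' − x̄) = [35]
z = y + H·x̄ = [35] + [-37] = [-2]

z = [-2]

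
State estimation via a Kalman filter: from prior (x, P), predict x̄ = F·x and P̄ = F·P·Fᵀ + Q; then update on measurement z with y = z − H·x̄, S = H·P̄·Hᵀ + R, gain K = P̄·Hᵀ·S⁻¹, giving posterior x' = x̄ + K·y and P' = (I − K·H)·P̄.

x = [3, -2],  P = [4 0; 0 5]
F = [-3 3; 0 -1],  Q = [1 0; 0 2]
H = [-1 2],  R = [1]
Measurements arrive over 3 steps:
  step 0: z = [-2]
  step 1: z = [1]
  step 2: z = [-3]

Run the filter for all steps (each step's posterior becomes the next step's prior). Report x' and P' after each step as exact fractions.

step 0: x̄ = F·x = [-15, 2]
step 0: P̄ = F·P·Fᵀ + Q = [82 -15; -15 7]
step 0: y = z − H·x̄ = [-21]
step 0: S = H·P̄·Hᵀ + R = [171]
step 0: K = P̄·Hᵀ·S⁻¹ = [-112/171; 29/171]
step 0: x' = x̄ + K·y = [-71/57, -89/57]
step 0: P' = (I − K·H)·P̄ = [1478/171 683/171; 683/171 356/171]
step 1: x̄ = F·x = [-18/19, 89/57]
step 1: P̄ = F·P·Fᵀ + Q = [487/19 109/19; 109/19 698/171]
step 1: y = z − H·x̄ = [-175/57]
step 1: S = H·P̄·Hᵀ + R = [3422/171]
step 1: K = P̄·Hᵀ·S⁻¹ = [-2421/3422; 415/3422]
step 1: x' = x̄ + K·y = [4191/3422, 4069/3422]
step 1: P' = (I − K·H)·P̄ = [53435/3422 25507/3422; 25507/3422 12961/3422]
step 2: x̄ = F·x = [-183/1711, -4069/3422]
step 2: P̄ = F·P·Fᵀ + Q = [70930/1711 18819/1711; 18819/1711 19805/3422]
step 2: y = z − H·x̄ = [-43/59]
step 2: S = H·P̄·Hᵀ + R = [1275/59]
step 2: K = P̄·Hᵀ·S⁻¹ = [-1148/1275; 2/75]
step 2: x' = x̄ + K·y = [20309/36975, -5257/4350]
step 2: P' = (I − K·H)·P̄ = [885026/36975 25051/2175; 25051/2175 25109/4350]

step 0: x' = [-71/57, -89/57], P' = [1478/171 683/171; 683/171 356/171]
step 1: x' = [4191/3422, 4069/3422], P' = [53435/3422 25507/3422; 25507/3422 12961/3422]
step 2: x' = [20309/36975, -5257/4350], P' = [885026/36975 25051/2175; 25051/2175 25109/4350]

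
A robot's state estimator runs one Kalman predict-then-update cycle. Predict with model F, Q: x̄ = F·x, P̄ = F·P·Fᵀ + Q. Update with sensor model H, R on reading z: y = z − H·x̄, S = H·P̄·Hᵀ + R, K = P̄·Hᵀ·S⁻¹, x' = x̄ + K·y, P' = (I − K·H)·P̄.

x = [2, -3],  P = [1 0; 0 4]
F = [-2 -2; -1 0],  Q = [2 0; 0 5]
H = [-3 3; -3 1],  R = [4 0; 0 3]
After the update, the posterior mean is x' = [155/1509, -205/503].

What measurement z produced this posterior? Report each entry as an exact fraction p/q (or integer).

x̄ = F·x = [2, -2]
P̄ = F·P·Fᵀ + Q = [22 2; 2 6]
S = H·P̄·Hᵀ + R = [220 192; 192 195]
K = P̄·Hᵀ·S⁻¹ = [49/503 -640/1509; 195/503 -192/503]
x' − x̄ = [-2863/1509, 801/503] = K·y
y = (KᵀK)⁻¹·Kᵀ·(x' − x̄) = [11, 7]
z = y + H·x̄ = [11, 7] + [-12, -8] = [-1, -1]

z = [-1, -1]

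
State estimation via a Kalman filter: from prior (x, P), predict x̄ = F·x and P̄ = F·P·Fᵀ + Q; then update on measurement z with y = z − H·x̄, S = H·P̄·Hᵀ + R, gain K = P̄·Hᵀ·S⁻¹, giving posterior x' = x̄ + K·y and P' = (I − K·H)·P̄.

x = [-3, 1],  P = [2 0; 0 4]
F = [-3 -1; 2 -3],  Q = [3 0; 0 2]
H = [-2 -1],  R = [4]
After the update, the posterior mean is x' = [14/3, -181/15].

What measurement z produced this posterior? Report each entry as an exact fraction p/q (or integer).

z = [3]

x̄ = F·x = [8, -9]
P̄ = F·P·Fᵀ + Q = [25 0; 0 46]
S = H·P̄·Hᵀ + R = [150]
K = P̄·Hᵀ·S⁻¹ = [-1/3; -23/75]
x' − x̄ = [-10/3, -46/15] = K·y
y = (KᵀK)⁻¹·Kᵀ·(x' − x̄) = [10]
z = y + H·x̄ = [10] + [-7] = [3]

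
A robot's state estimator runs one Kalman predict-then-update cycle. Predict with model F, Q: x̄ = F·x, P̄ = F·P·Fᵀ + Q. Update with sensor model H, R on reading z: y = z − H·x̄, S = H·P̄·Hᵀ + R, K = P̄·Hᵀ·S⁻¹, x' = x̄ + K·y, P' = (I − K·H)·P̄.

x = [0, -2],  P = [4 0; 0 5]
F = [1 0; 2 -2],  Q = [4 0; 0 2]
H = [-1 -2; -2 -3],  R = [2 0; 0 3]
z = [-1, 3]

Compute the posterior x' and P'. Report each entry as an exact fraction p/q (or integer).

x̄ = F·x = [0, 4]
P̄ = F·P·Fᵀ + Q = [8 8; 8 38]
y = z − H·x̄ = [7, 15]
S = H·P̄·Hᵀ + R = [194 300; 300 473]
K = P̄·Hᵀ·S⁻¹ = [324/881 -280/881; -366/881 -10/881]
x' = x̄ + K·y = [-1932/881, 812/881]
P' = (I − K·H)·P̄ = [3624/881 -2136/881; -2136/881 1434/881]

x' = [-1932/881, 812/881]
P' = [3624/881 -2136/881; -2136/881 1434/881]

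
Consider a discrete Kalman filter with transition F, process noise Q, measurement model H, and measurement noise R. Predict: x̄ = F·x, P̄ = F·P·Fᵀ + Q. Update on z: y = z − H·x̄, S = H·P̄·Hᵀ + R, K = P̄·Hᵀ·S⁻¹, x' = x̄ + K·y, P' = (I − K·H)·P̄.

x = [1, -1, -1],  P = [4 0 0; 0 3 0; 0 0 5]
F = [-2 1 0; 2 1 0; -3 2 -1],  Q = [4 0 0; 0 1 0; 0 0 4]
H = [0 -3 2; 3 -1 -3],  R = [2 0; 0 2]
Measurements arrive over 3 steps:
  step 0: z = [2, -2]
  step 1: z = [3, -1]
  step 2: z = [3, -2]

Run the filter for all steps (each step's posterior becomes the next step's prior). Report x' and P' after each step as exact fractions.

step 0: x' = [-100157/95351, -71376/95351, -13505/95351], P' = [643061/95351 339782/95351 525813/95351; 339782/95351 199658/95351 282420/95351; 525813/95351 282420/95351 445533/95351]
step 1: x' = [-28381160/93135409, -1156193651/1397031135, 126691916/465677045], P' = [194272450/93135409 93151364/93135409 151953866/93135409; 93151364/93135409 2861020304/4191093405 1151139386/1397031135; 151953866/93135409 1151139386/1397031135 668241874/465677045]
step 2: x' = [-11673461807339/9833956509072, -33518912319203/29501869527216, -5713776807473/29501869527216], P' = [6771387033633/3277985503024 9688219685545/9833956509072 15883086018115/9833956509072; 9688219685545/9833956509072 19809851157073/29501869527216 23949894555067/29501869527216; 15883086018115/9833956509072 23949894555067/29501869527216 41941556025577/29501869527216]

step 0: x̄ = F·x = [-3, 1, -4]
step 0: P̄ = F·P·Fᵀ + Q = [23 -13 30; -13 20 -18; 30 -18 57]
step 0: y = z − H·x̄ = [13, -4]
step 0: S = H·P̄·Hᵀ + R = [626 -111; -111 172]
step 0: K = P̄·Hᵀ·S⁻¹ = [16140/95351 5981/95351; -17067/95351 -13786/95351; 21903/95351 -20790/95351]
step 0: x' = x̄ + K·y = [-100157/95351, -71376/95351, -13505/95351]
step 0: P' = (I − K·H)·P̄ = [643061/95351 339782/95351 525813/95351; 339782/95351 199658/95351 282420/95351; 525813/95351 282420/95351 445533/95351]
step 1: x̄ = F·x = [128938/95351, -271690/95351, 171224/95351]
step 1: P̄ = F·P·Fᵀ + Q = [1794178/95351 -2372586/95351 2648414/95351; -2372586/95351 4226381/95351 -4453314/95351; 2648414/95351 -4453314/95351 5360932/95351]
step 1: y = z − H·x̄ = [-871465/95351, -240183/95351]
step 1: S = H·P̄·Hᵀ + R = [113111627/95351 -13415889/95351; -13415889/95351 8657253/95351]
step 1: K = P̄·Hᵀ·S⁻¹ = [12226820/93135409 16902194/93135409; -279370766/1397031135 -322920319/4191093405; 92672181/465677045 -163696141/1397031135]
step 1: x' = x̄ + K·y = [-28381160/93135409, -1156193651/1397031135, 126691916/465677045]
step 1: P' = (I − K·H)·P̄ = [194272450/93135409 93151364/93135409 151953866/93135409; 93151364/93135409 2861020304/4191093405 1151139386/1397031135; 151953866/93135409 1151139386/1397031135 668241874/465677045]
step 2: x̄ = F·x = [-304758851/1397031135, -2007628451/1397031135, -283062170/279406227]
step 2: P̄ = F·P·Fᵀ + Q = [37827189404/4191093405 -32108020696/4191093405 7811070446/838218681; -32108020696/4191093405 58788400229/4191093405 -11933795122/838218681; 7811070446/838218681 -11933795122/838218681 17963021716/838218681]
step 2: y = z − H·x̄ = [998829752/1397031135, -8133346718/1397031135]
step 2: S = H·P̄·Hᵀ + R = [1612765930511/4191093405 -256903980419/4191093405; -256903980419/4191093405 347589199271/4191093405]
step 2: K = P̄·Hᵀ·S⁻¹ = [2701512979595/19667913018144 3605005562807/19667913018144; -11529764361085/59003739054432 -4465557652369/59003739054432; 12033428385953/59003739054432 -6826788468763/59003739054432]
step 2: x' = x̄ + K·y = [-11673461807339/9833956509072, -33518912319203/29501869527216, -5713776807473/29501869527216]
step 2: P' = (I − K·H)·P̄ = [6771387033633/3277985503024 9688219685545/9833956509072 15883086018115/9833956509072; 9688219685545/9833956509072 19809851157073/29501869527216 23949894555067/29501869527216; 15883086018115/9833956509072 23949894555067/29501869527216 41941556025577/29501869527216]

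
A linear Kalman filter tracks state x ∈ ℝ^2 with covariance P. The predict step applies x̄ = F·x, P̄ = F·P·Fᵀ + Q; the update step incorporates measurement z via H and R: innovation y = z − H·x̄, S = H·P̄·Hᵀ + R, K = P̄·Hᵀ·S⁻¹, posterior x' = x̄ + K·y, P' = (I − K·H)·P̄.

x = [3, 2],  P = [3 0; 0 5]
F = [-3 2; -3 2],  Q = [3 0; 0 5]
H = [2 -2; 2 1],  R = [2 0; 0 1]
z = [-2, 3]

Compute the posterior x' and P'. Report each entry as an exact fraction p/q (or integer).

x' = [5047/7495, 12083/7495]
P' = [1223/7495 47/7495; 47/7495 2398/7495]

x̄ = F·x = [-5, -5]
P̄ = F·P·Fᵀ + Q = [50 47; 47 52]
y = z − H·x̄ = [-2, 18]
S = H·P̄·Hᵀ + R = [34 2; 2 441]
K = P̄·Hᵀ·S⁻¹ = [1176/7495 2493/7495; -2351/7495 2492/7495]
x' = x̄ + K·y = [5047/7495, 12083/7495]
P' = (I − K·H)·P̄ = [1223/7495 47/7495; 47/7495 2398/7495]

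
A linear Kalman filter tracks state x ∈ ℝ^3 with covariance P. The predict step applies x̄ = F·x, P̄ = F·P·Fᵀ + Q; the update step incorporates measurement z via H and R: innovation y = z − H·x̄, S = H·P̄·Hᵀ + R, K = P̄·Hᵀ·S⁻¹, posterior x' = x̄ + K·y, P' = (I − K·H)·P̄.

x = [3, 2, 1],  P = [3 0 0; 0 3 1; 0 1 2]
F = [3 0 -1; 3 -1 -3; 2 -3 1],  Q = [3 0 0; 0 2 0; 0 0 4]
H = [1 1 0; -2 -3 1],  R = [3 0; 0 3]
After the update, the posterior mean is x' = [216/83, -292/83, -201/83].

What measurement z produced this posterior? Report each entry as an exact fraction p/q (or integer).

x̄ = F·x = [8, 4, 1]
P̄ = F·P·Fᵀ + Q = [32 34 19; 34 56 29; 19 29 39]
S = H·P̄·Hᵀ + R = [159 -354; -354 832]
K = P̄·Hᵀ·S⁻¹ = [479/1162 -3/2324; 267/1162 -351/2324; 113/83 79/166]
x' − x̄ = [-448/83, -624/83, -284/83] = K·y
y = (KᵀK)⁻¹·Kᵀ·(x' − x̄) = [-13, 30]
z = y + H·x̄ = [-13, 30] + [12, -27] = [-1, 3]

z = [-1, 3]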